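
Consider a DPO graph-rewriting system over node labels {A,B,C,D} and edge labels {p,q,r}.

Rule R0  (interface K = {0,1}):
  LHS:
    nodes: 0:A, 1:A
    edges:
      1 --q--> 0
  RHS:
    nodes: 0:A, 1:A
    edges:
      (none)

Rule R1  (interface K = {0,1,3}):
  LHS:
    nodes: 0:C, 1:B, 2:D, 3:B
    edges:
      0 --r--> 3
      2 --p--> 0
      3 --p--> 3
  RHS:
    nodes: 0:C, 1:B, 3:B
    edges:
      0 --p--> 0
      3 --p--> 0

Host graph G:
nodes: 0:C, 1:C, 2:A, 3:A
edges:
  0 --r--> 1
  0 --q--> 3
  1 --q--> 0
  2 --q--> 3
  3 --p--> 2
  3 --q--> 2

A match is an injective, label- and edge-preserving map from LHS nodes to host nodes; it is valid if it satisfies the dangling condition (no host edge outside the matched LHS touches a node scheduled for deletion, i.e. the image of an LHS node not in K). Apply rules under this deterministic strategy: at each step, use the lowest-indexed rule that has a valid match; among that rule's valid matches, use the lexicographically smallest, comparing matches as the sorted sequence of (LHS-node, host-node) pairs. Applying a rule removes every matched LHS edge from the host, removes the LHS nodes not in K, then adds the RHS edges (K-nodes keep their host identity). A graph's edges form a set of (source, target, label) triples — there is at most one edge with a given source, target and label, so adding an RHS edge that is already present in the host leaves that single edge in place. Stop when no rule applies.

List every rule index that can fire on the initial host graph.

R0: 2 valid matches — {0↦2, 1↦3}, {0↦3, 1↦2}
R1: no valid match — LHS pattern not found

Answer: [R0]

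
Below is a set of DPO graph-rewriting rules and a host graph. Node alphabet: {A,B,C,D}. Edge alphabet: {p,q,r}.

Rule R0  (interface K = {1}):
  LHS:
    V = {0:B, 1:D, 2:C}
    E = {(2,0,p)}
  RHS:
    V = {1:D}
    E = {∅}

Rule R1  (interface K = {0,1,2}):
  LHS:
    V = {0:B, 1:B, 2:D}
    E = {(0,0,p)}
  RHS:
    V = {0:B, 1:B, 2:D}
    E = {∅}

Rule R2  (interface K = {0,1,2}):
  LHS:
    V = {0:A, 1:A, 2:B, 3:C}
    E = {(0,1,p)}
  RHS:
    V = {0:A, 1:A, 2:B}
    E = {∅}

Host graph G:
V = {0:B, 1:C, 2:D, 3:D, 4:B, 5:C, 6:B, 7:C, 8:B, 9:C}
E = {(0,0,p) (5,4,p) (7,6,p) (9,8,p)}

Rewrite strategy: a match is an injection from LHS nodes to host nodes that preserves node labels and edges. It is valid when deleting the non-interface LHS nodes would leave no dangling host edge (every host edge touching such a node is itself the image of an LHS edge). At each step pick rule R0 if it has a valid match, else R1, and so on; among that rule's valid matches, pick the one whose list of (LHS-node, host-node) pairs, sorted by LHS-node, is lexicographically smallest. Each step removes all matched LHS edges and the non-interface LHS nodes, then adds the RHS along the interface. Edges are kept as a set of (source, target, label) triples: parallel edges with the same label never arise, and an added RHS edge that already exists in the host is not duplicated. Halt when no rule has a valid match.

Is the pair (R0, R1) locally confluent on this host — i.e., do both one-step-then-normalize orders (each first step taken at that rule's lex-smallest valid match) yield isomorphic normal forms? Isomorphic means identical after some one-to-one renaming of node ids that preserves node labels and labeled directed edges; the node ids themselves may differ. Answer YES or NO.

branch R0-first: apply at {0↦4, 1↦2, 2↦5} → |E|=3, then 2 more step(s) → NF |V|=4 |E|=1 V={0:B, 1:C, 2:D, 3:D} E=0-p->0
branch R1-first: apply at {0↦0, 1↦4, 2↦2} → |E|=3, then 3 more step(s) → NF |V|=4 |E|=0 V={0:B, 1:C, 2:D, 3:D} E=∅
graphs not isomorphic

Answer: NO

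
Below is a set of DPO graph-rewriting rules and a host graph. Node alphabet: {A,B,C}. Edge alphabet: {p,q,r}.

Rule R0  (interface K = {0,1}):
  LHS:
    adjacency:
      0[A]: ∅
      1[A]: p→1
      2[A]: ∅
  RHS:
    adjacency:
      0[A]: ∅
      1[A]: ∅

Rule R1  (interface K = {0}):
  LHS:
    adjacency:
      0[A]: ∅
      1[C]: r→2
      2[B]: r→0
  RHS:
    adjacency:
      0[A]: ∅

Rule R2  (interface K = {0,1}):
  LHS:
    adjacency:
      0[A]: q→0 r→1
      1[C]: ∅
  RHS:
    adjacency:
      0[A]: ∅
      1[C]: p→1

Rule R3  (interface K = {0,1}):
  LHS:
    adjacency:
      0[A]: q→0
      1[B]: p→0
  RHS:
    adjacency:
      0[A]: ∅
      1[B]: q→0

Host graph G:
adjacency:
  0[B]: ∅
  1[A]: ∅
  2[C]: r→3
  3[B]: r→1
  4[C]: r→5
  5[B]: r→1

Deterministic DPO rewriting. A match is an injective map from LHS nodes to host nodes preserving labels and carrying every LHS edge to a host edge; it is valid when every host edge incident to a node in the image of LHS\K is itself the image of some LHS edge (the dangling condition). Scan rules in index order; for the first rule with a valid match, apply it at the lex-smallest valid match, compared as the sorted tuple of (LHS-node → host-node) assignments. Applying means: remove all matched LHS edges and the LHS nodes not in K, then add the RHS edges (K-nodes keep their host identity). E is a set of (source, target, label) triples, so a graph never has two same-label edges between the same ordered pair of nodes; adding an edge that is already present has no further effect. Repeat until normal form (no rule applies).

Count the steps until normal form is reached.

start.  V:6 E:4  edges: 2-r->3 3-r->1 4-r->5 5-r->1
1. fire R1 via {0↦1, 1↦2, 2↦3}  →  V:4 E:2  edges: 4-r->5 5-r->1
2. fire R1 via {0↦1, 1↦4, 2↦5}  →  V:2 E:0  edges: ∅
halt: no rule applies after step 2

Answer: 2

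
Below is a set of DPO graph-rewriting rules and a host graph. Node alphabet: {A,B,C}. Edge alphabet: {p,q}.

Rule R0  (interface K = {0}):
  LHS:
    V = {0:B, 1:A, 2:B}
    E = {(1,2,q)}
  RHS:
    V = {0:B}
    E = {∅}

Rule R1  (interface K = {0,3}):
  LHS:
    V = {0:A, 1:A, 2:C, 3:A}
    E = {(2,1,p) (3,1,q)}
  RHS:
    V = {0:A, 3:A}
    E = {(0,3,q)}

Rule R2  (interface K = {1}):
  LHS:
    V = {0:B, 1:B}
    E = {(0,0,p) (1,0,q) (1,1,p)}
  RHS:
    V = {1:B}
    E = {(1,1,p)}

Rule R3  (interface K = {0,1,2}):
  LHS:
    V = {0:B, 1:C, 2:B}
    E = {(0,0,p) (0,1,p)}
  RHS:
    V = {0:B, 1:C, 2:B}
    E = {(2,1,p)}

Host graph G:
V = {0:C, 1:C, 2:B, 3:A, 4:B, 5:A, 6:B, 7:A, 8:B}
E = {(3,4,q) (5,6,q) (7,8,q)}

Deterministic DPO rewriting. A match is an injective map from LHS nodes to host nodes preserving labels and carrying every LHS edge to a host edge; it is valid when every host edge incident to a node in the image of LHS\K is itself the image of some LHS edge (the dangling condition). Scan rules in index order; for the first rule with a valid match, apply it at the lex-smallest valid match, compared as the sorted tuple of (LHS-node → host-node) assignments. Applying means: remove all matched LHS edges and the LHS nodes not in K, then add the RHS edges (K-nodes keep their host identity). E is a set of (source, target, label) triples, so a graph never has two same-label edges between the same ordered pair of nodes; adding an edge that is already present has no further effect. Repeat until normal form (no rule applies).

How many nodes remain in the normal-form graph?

[0] host  ⇒  9 nodes, 3 edges  {3-q->4 5-q->6 7-q->8}
[1] R0 @ {0↦2, 1↦3, 2↦4}  ⇒  7 nodes, 2 edges  {5-q->6 7-q->8}
[2] R0 @ {0↦2, 1↦5, 2↦6}  ⇒  5 nodes, 1 edges  {7-q->8}
[3] R0 @ {0↦2, 1↦7, 2↦8}  ⇒  3 nodes, 0 edges  {∅}
final graph: no rule applies after step 3
NF nodes: {0:C, 1:C, 2:B}

Answer: 3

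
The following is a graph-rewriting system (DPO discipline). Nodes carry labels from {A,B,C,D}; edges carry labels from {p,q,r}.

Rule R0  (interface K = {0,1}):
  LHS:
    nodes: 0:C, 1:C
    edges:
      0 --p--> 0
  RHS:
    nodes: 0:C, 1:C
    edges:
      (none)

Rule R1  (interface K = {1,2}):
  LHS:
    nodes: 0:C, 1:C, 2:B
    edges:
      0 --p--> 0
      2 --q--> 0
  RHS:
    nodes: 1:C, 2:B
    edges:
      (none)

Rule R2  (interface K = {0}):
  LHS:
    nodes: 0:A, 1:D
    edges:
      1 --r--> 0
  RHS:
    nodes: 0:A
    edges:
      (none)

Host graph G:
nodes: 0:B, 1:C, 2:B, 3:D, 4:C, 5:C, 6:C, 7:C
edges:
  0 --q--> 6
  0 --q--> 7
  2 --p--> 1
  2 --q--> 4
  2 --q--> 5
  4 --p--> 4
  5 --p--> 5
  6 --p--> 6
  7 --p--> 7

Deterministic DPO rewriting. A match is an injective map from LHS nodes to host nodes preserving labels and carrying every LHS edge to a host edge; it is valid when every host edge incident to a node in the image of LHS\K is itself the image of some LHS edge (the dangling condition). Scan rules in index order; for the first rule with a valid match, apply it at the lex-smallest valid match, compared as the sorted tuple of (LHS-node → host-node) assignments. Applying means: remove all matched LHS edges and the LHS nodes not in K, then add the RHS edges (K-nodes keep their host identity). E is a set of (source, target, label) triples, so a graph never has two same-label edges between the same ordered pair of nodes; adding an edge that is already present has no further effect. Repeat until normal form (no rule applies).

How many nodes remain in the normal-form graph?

Answer: 8

Steps:
[0] host  ⇒  8 nodes, 9 edges  {0-q->6 0-q->7 2-p->1 2-q->4 2-q->5 4-p->4 5-p->5 6-p->6 7-p->7}
[1] R0 @ {0↦4, 1↦1}  ⇒  8 nodes, 8 edges  {0-q->6 0-q->7 2-p->1 2-q->4 2-q->5 5-p->5 6-p->6 7-p->7}
[2] R0 @ {0↦5, 1↦1}  ⇒  8 nodes, 7 edges  {0-q->6 0-q->7 2-p->1 2-q->4 2-q->5 6-p->6 7-p->7}
[3] R0 @ {0↦6, 1↦1}  ⇒  8 nodes, 6 edges  {0-q->6 0-q->7 2-p->1 2-q->4 2-q->5 7-p->7}
[4] R0 @ {0↦7, 1↦1}  ⇒  8 nodes, 5 edges  {0-q->6 0-q->7 2-p->1 2-q->4 2-q->5}
normal form: no rule applies after step 4
NF nodes: {0:B, 1:C, 2:B, 3:D, 4:C, 5:C, 6:C, 7:C}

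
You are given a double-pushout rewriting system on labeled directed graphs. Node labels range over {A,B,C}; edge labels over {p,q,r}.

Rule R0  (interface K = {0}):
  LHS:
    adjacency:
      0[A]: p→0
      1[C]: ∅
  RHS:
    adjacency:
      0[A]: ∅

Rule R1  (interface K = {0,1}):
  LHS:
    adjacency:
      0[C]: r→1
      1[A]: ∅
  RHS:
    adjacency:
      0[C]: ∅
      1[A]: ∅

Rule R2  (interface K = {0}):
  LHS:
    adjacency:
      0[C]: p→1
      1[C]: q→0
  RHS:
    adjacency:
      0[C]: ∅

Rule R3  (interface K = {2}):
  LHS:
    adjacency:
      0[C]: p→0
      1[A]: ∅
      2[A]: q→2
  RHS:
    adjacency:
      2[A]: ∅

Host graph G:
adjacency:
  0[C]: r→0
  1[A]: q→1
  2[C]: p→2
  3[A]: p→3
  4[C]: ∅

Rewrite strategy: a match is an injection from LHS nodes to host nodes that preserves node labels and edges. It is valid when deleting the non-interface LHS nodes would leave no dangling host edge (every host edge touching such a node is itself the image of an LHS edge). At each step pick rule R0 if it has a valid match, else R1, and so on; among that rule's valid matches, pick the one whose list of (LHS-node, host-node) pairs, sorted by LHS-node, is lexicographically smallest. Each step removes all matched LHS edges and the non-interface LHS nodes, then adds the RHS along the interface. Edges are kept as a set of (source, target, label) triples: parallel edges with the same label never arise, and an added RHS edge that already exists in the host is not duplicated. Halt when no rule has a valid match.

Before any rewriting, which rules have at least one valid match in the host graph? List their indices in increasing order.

R0: 1 valid match — {0↦3, 1↦4}
R1: no valid match — LHS pattern not found
R2: no valid match — LHS pattern not found
R3: no valid match — 1 raw match, all fail dangling condition

Answer: [R0]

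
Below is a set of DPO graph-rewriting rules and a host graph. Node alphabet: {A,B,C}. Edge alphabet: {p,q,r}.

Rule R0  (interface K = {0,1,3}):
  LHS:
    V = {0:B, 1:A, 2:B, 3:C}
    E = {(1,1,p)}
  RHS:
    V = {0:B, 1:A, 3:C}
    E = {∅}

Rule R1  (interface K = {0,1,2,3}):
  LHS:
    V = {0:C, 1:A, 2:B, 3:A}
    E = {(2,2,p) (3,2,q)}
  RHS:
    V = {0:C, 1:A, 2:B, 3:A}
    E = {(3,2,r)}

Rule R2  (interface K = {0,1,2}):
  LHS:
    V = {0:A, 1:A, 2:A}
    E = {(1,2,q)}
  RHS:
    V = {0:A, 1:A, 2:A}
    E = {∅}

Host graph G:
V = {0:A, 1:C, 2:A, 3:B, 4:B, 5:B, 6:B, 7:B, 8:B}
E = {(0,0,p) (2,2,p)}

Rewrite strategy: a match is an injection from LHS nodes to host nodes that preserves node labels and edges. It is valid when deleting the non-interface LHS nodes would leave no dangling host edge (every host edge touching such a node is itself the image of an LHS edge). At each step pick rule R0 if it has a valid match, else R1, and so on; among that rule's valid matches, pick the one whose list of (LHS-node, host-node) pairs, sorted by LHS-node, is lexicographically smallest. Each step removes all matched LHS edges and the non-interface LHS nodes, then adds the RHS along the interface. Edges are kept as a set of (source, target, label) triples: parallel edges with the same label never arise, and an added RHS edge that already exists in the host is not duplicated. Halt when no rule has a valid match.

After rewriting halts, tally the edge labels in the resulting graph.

Answer: (no edges)

Derivation:
start.  V:9 E:2  edges: 0-p->0 2-p->2
1. fire R0 via {0↦3, 1↦0, 2↦4, 3↦1}  →  V:8 E:1  edges: 2-p->2
2. fire R0 via {0↦3, 1↦2, 2↦5, 3↦1}  →  V:7 E:0  edges: ∅
final graph: no rule applies after step 2
NF edges: []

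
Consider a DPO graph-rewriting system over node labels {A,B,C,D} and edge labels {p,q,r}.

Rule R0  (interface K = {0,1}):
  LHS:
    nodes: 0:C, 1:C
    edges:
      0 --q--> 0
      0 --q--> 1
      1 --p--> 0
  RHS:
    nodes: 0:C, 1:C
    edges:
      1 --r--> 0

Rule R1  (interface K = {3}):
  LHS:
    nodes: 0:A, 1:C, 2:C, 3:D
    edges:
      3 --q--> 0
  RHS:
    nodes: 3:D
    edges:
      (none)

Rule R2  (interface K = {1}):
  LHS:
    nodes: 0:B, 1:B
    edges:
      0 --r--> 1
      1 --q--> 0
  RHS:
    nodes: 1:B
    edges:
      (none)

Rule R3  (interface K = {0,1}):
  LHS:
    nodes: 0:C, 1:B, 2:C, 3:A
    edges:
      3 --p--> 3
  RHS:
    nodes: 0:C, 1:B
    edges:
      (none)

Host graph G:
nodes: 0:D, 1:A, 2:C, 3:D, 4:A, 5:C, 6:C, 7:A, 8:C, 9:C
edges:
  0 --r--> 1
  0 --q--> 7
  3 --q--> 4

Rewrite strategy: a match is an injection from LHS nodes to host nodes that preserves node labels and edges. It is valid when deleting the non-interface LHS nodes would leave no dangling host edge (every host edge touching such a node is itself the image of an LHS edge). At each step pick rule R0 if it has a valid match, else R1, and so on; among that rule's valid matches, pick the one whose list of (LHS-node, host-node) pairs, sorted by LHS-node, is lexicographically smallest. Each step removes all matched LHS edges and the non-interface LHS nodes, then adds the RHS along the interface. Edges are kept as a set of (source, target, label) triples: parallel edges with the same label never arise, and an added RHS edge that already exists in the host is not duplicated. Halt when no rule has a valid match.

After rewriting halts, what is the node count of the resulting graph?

Answer: 4

Steps:
start.  V:10 E:3  edges: 0-r->1 0-q->7 3-q->4
1. fire R1 via {0↦4, 1↦2, 2↦5, 3↦3}  →  V:7 E:2  edges: 0-r->1 0-q->7
2. fire R1 via {0↦7, 1↦6, 2↦8, 3↦0}  →  V:4 E:1  edges: 0-r->1
final graph: no rule applies after step 2
NF nodes: {0:D, 1:A, 3:D, 9:C}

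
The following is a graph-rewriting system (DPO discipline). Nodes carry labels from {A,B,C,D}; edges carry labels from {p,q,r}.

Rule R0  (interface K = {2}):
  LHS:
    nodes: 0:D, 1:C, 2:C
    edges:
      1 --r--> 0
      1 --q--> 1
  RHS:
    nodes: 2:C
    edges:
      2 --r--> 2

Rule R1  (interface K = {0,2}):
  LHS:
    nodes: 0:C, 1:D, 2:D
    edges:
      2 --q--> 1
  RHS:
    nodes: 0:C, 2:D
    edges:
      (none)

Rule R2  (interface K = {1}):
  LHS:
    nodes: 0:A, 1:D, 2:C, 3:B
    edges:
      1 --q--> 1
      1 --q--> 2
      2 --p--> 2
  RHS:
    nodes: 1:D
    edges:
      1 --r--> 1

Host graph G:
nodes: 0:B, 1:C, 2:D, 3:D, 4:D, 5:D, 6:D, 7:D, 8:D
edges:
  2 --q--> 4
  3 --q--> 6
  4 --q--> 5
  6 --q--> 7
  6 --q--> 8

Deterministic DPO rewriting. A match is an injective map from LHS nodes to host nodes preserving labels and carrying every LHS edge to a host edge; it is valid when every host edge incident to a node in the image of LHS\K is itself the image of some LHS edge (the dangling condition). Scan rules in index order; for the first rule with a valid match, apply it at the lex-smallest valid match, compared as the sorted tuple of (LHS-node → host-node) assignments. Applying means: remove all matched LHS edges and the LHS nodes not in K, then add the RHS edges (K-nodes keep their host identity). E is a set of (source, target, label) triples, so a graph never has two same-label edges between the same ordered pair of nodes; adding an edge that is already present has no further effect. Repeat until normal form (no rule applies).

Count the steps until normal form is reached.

start.  V:9 E:5  edges: 2-q->4 3-q->6 4-q->5 6-q->7 6-q->8
1. fire R1 via {0↦1, 1↦5, 2↦4}  →  V:8 E:4  edges: 2-q->4 3-q->6 6-q->7 6-q->8
2. fire R1 via {0↦1, 1↦4, 2↦2}  →  V:7 E:3  edges: 3-q->6 6-q->7 6-q->8
3. fire R1 via {0↦1, 1↦7, 2↦6}  →  V:6 E:2  edges: 3-q->6 6-q->8
4. fire R1 via {0↦1, 1↦8, 2↦6}  →  V:5 E:1  edges: 3-q->6
5. fire R1 via {0↦1, 1↦6, 2↦3}  →  V:4 E:0  edges: ∅
final graph: no rule applies after step 5

Answer: 5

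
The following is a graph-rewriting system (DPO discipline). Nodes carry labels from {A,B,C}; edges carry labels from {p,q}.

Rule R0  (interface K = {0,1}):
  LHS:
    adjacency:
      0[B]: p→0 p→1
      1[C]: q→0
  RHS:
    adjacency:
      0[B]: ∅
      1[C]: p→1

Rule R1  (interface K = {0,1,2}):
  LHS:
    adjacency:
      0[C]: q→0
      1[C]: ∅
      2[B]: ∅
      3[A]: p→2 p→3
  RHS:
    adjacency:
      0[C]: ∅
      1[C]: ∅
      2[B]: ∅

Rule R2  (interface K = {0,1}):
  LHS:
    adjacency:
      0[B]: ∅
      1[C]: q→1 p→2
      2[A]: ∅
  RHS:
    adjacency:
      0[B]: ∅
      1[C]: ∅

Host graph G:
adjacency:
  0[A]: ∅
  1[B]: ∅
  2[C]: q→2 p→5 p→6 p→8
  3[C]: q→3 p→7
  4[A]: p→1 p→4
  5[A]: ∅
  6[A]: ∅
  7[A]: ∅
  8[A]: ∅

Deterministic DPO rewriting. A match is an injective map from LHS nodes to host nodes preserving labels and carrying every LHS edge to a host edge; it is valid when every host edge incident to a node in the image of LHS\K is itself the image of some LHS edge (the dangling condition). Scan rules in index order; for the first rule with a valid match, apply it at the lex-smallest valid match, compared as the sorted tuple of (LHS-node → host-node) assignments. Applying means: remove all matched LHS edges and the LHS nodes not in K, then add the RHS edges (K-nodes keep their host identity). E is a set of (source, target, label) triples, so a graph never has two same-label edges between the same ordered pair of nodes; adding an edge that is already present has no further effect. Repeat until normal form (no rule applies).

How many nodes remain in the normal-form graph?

[0] host  ⇒  9 nodes, 8 edges  {2-q->2 2-p->5 2-p->6 2-p->8 3-q->3 3-p->7 4-p->1 4-p->4}
[1] R1 @ {0↦2, 1↦3, 2↦1, 3↦4}  ⇒  8 nodes, 5 edges  {2-p->5 2-p->6 2-p->8 3-q->3 3-p->7}
[2] R2 @ {0↦1, 1↦3, 2↦7}  ⇒  7 nodes, 3 edges  {2-p->5 2-p->6 2-p->8}
final graph: no rule applies after step 2
NF nodes: {0:A, 1:B, 2:C, 3:C, 5:A, 6:A, 8:A}

Answer: 7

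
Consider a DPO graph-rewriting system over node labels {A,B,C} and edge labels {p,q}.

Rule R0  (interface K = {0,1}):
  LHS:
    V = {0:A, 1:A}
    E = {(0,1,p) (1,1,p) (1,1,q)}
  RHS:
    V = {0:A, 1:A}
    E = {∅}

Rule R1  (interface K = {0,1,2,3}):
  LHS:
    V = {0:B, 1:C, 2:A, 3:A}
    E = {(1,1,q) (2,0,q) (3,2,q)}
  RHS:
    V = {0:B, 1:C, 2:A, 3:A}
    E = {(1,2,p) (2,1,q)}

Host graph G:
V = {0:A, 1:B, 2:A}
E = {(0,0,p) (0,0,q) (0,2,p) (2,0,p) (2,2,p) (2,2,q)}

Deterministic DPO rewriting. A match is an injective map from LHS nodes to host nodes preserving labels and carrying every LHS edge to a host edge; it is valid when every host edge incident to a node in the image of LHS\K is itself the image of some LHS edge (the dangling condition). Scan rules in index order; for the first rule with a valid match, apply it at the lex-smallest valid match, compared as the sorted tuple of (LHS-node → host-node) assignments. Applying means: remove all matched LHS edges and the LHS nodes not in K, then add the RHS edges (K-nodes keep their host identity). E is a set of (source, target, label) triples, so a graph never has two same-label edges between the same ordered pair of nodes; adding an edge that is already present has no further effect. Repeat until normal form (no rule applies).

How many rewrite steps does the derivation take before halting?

Answer: 2

Rewrite trace:
initial: |V|=3 |E|=6  E = 0-p->0 0-q->0 0-p->2 2-p->0 2-p->2 2-q->2
step 1: apply R0 at {0↦0, 1↦2}  → |V|=3 |E|=3  E = 0-p->0 0-q->0 2-p->0
step 2: apply R0 at {0↦2, 1↦0}  → |V|=3 |E|=0  E = ∅
normal form: no rule applies after step 2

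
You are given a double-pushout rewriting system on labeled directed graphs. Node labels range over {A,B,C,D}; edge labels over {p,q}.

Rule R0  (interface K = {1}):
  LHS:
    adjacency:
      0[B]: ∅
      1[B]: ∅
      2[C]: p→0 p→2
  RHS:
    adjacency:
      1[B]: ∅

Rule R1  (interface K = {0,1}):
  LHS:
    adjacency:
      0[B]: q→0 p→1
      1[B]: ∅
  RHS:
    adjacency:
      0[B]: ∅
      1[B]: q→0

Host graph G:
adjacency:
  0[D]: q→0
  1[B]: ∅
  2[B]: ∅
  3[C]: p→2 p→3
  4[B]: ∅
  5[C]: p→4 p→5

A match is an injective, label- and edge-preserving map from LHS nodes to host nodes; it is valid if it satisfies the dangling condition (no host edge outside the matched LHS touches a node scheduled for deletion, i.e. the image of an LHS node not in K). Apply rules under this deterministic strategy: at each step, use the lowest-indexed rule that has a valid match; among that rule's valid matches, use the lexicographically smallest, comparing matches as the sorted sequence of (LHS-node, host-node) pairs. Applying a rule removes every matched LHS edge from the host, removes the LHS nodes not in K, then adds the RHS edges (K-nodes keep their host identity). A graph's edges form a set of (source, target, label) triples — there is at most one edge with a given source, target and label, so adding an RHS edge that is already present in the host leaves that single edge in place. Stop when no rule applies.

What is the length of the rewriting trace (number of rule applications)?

[0] host  ⇒  6 nodes, 5 edges  {0-q->0 3-p->2 3-p->3 5-p->4 5-p->5}
[1] R0 @ {0↦2, 1↦1, 2↦3}  ⇒  4 nodes, 3 edges  {0-q->0 5-p->4 5-p->5}
[2] R0 @ {0↦4, 1↦1, 2↦5}  ⇒  2 nodes, 1 edges  {0-q->0}
normal form: no rule applies after step 2

Answer: 2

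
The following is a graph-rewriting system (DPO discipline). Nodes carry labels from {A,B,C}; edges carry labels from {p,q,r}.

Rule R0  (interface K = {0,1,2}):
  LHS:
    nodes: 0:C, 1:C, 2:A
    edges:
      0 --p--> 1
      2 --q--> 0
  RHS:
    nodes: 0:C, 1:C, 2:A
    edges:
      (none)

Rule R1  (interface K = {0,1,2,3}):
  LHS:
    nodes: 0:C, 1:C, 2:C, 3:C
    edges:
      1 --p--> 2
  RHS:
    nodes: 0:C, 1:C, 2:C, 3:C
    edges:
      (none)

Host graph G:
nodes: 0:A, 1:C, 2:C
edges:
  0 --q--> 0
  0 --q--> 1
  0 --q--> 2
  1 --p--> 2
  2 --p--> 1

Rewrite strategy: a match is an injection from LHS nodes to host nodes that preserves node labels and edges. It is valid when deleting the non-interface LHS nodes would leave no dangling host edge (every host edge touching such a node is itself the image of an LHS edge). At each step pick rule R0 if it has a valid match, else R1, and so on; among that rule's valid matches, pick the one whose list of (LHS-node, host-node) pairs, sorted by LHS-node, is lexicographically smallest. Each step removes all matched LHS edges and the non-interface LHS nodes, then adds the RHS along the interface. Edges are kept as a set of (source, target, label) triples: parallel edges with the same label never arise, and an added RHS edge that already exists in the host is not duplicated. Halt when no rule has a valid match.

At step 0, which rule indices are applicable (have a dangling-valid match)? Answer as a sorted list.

R0: 2 valid matches — {0↦1, 1↦2, 2↦0}, {0↦2, 1↦1, 2↦0}
R1: no valid match — LHS pattern not found

Answer: [R0]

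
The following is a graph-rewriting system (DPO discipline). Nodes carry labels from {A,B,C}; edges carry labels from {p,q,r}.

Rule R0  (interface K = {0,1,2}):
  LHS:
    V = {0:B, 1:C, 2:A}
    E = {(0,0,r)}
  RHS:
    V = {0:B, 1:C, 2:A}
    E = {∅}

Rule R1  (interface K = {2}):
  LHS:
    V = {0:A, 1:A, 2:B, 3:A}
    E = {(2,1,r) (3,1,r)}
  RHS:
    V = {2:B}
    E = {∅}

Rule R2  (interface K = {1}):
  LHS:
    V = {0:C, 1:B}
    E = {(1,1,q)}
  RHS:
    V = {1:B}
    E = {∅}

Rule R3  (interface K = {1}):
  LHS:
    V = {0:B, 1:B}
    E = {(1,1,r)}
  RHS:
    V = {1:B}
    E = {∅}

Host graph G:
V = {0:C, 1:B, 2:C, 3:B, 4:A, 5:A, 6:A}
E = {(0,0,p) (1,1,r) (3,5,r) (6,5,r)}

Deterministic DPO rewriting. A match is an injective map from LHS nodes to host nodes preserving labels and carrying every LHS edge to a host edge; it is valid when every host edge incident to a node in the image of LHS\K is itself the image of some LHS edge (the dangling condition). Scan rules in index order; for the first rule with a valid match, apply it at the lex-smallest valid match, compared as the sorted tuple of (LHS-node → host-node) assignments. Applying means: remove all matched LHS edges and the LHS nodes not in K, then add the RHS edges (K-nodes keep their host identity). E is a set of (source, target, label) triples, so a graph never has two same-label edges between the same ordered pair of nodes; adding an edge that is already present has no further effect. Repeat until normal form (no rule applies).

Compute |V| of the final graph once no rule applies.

Answer: 4

Rewrite trace:
start.  V:7 E:4  edges: 0-p->0 1-r->1 3-r->5 6-r->5
1. fire R0 via {0↦1, 1↦0, 2↦4}  →  V:7 E:3  edges: 0-p->0 3-r->5 6-r->5
2. fire R1 via {0↦4, 1↦5, 2↦3, 3↦6}  →  V:4 E:1  edges: 0-p->0
final graph: no rule applies after step 2
NF nodes: {0:C, 1:B, 2:C, 3:B}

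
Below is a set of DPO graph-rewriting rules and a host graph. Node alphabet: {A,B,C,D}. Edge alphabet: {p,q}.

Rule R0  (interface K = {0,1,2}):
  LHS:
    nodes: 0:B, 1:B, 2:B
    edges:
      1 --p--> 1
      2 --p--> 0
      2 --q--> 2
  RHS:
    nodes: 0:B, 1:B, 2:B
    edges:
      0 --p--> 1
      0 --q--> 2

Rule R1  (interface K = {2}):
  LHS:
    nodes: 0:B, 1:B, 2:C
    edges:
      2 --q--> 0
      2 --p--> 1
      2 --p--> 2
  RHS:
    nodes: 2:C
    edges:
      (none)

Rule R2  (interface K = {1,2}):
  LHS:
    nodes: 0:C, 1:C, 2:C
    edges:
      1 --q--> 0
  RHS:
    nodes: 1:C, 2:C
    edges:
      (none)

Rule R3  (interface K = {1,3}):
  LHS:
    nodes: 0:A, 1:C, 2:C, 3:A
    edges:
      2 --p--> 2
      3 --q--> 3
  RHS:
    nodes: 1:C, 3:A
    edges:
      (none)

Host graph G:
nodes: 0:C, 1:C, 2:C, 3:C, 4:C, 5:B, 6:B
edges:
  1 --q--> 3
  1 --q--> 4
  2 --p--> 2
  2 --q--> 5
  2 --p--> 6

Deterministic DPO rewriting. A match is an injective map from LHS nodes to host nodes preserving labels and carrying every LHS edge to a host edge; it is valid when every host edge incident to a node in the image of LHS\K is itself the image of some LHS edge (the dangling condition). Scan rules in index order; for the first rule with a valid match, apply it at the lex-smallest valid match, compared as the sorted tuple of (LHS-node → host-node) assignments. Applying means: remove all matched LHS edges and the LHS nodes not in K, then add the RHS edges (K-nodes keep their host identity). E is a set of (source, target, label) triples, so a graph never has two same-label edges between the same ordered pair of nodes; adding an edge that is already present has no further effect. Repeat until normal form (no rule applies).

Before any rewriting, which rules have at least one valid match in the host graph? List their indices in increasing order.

R0: no valid match — LHS pattern not found
R1: 1 valid match — {0↦5, 1↦6, 2↦2}
R2: 6 valid matches — {0↦3, 1↦1, 2↦0}, {0↦3, 1↦1, 2↦2}, {0↦3, 1↦1, 2↦4} (+3 more)
R3: no valid match — LHS pattern not found

Answer: [R1,R2]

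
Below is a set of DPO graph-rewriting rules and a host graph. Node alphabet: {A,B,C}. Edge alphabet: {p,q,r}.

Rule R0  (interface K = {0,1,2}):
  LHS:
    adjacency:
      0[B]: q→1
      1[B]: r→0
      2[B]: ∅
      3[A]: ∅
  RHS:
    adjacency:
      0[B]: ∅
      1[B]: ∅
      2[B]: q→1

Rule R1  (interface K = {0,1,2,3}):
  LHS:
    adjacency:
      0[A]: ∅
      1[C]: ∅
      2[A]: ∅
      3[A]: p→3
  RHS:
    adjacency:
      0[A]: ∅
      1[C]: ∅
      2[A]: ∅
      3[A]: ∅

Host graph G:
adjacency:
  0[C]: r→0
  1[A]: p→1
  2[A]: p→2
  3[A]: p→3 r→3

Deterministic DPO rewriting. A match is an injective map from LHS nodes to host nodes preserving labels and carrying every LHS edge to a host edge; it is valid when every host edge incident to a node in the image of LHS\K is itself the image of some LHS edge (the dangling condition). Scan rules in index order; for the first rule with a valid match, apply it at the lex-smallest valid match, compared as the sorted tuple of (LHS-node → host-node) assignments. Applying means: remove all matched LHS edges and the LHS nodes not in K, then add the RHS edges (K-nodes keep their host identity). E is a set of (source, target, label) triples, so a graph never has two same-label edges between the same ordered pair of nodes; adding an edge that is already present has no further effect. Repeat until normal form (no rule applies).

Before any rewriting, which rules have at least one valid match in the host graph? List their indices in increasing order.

Answer: [R1]

Steps:
R0: no valid match — LHS pattern not found
R1: 6 valid matches — {0↦1, 1↦0, 2↦2, 3↦3}, {0↦1, 1↦0, 2↦3, 3↦2}, {0↦2, 1↦0, 2↦1, 3↦3} (+3 more)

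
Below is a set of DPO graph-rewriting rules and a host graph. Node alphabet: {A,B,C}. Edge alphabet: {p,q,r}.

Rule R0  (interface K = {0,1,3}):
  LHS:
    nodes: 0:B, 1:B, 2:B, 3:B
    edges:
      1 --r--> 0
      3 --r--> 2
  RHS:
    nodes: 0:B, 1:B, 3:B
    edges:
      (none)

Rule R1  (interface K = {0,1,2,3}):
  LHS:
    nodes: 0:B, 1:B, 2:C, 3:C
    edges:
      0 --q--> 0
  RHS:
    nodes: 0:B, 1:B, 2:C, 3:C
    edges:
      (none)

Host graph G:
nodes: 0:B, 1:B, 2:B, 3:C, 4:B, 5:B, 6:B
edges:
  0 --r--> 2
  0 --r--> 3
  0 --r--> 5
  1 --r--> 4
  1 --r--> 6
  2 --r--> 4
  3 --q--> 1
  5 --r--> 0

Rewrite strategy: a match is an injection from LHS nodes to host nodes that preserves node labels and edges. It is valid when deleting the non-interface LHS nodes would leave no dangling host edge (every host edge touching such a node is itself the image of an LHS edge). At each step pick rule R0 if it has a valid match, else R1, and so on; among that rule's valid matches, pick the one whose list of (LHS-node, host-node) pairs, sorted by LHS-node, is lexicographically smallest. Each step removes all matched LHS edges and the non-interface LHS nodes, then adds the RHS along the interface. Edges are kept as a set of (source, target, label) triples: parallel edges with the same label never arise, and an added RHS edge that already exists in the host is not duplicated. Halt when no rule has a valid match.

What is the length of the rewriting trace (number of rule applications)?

Answer: 2

Derivation:
[0] host  ⇒  7 nodes, 8 edges  {0-r->2 0-r->3 0-r->5 1-r->4 1-r->6 2-r->4 3-q->1 5-r->0}
[1] R0 @ {0↦0, 1↦5, 2↦6, 3↦1}  ⇒  6 nodes, 6 edges  {0-r->2 0-r->3 0-r->5 1-r->4 2-r->4 3-q->1}
[2] R0 @ {0↦4, 1↦1, 2↦5, 3↦0}  ⇒  5 nodes, 4 edges  {0-r->2 0-r->3 2-r->4 3-q->1}
normal form: no rule applies after step 2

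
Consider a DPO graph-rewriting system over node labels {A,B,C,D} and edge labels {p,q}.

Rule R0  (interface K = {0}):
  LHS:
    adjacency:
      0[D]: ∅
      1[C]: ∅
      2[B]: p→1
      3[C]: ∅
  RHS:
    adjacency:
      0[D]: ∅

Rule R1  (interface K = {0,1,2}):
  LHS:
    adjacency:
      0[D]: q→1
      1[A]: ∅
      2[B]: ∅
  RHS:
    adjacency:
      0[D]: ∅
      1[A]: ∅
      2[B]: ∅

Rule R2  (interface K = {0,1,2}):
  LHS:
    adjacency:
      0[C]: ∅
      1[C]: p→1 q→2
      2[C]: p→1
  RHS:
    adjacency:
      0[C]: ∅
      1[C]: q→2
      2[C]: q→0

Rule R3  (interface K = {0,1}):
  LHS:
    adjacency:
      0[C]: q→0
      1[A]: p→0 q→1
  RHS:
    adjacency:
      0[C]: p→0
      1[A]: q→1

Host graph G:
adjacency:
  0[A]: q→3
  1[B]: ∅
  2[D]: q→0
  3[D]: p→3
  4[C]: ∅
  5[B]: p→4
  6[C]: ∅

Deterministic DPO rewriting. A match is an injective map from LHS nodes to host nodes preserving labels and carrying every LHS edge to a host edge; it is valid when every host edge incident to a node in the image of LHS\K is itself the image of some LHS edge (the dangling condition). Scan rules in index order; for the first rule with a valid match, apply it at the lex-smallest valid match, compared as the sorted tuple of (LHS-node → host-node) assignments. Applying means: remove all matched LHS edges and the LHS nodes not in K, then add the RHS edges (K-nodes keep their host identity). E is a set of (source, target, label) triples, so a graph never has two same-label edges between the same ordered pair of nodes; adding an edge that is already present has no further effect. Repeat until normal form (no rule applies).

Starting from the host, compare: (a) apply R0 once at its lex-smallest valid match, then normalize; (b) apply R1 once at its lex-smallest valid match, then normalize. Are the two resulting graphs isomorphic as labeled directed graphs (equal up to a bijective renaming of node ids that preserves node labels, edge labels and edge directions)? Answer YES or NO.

Answer: YES

Steps:
branch R0-first: apply at {0↦2, 1↦4, 2↦5, 3↦6} → |E|=3, then 1 more step(s) → NF |V|=4 |E|=2 V={0:A, 1:B, 2:D, 3:D} E=0-q->3 3-p->3
branch R1-first: apply at {0↦2, 1↦0, 2↦1} → |E|=3, then 1 more step(s) → NF |V|=4 |E|=2 V={0:A, 1:B, 2:D, 3:D} E=0-q->3 3-p->3
graphs isomorphic (equal up to label-preserving node renaming)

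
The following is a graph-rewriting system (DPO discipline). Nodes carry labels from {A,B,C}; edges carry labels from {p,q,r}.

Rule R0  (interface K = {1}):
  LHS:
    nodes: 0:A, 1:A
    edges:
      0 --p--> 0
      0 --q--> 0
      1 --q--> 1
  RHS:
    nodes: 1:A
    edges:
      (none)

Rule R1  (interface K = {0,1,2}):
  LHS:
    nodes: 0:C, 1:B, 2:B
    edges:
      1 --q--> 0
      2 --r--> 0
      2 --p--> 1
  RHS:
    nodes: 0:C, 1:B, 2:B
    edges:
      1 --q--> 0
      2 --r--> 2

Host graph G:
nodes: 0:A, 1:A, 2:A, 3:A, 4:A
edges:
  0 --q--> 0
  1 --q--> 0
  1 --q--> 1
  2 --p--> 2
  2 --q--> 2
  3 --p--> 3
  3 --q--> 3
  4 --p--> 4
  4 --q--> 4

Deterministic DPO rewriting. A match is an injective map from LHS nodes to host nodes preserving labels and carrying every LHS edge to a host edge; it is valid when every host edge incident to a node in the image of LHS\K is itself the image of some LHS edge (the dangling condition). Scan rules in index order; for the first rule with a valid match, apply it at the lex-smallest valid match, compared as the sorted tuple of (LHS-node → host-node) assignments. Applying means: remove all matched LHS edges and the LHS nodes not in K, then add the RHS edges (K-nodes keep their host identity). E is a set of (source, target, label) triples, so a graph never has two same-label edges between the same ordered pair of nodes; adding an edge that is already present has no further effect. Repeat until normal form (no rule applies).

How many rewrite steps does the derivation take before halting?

initial: |V|=5 |E|=9  E = 0-q->0 1-q->0 1-q->1 2-p->2 2-q->2 3-p->3 3-q->3 4-p->4 4-q->4
step 1: apply R0 at {0↦2, 1↦0}  → |V|=4 |E|=6  E = 1-q->0 1-q->1 3-p->3 3-q->3 4-p->4 4-q->4
step 2: apply R0 at {0↦3, 1↦1}  → |V|=3 |E|=3  E = 1-q->0 4-p->4 4-q->4
halt: no rule applies after step 2

Answer: 2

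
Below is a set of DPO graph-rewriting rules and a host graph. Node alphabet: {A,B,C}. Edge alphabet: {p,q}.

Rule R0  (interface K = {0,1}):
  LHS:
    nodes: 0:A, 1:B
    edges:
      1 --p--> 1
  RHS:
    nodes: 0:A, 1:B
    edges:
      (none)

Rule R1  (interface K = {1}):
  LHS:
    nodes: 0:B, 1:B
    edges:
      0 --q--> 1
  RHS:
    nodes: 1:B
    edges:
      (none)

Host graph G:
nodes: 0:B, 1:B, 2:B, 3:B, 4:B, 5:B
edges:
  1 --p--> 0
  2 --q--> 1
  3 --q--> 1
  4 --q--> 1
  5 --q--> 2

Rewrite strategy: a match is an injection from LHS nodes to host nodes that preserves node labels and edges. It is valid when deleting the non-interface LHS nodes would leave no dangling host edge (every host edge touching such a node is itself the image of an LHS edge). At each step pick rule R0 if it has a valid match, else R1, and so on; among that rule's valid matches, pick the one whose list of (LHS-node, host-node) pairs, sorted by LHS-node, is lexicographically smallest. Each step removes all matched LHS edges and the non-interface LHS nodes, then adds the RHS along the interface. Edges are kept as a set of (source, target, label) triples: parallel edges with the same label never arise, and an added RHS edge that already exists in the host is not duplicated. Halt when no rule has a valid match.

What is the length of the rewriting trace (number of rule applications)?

Answer: 4

Rewrite trace:
start.  V:6 E:5  edges: 1-p->0 2-q->1 3-q->1 4-q->1 5-q->2
1. fire R1 via {0↦3, 1↦1}  →  V:5 E:4  edges: 1-p->0 2-q->1 4-q->1 5-q->2
2. fire R1 via {0↦4, 1↦1}  →  V:4 E:3  edges: 1-p->0 2-q->1 5-q->2
3. fire R1 via {0↦5, 1↦2}  →  V:3 E:2  edges: 1-p->0 2-q->1
4. fire R1 via {0↦2, 1↦1}  →  V:2 E:1  edges: 1-p->0
normal form: no rule applies after step 4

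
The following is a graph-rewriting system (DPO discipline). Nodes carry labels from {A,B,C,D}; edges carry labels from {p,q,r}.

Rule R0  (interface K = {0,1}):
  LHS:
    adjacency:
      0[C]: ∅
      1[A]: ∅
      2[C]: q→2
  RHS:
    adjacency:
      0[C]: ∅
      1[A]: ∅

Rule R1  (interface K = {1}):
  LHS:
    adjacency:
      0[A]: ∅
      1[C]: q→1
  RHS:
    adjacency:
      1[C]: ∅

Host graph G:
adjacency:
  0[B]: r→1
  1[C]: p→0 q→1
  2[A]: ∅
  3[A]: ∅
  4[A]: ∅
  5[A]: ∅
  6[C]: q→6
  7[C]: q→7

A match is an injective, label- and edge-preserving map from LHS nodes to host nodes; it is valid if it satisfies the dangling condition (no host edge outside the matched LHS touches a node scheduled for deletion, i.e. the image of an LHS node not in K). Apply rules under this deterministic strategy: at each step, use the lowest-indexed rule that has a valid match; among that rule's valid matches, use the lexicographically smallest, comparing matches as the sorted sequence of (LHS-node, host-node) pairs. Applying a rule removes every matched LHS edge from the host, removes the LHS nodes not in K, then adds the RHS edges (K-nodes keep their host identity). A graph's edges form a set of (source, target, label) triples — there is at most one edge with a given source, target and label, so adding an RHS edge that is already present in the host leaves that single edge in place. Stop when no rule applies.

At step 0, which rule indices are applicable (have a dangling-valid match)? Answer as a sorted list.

Answer: [R0,R1]

Derivation:
R0: 16 valid matches — {0↦1, 1↦2, 2↦6}, {0↦1, 1↦2, 2↦7}, {0↦1, 1↦3, 2↦6} (+13 more)
R1: 12 valid matches — {0↦2, 1↦1}, {0↦2, 1↦6}, {0↦2, 1↦7} (+9 more)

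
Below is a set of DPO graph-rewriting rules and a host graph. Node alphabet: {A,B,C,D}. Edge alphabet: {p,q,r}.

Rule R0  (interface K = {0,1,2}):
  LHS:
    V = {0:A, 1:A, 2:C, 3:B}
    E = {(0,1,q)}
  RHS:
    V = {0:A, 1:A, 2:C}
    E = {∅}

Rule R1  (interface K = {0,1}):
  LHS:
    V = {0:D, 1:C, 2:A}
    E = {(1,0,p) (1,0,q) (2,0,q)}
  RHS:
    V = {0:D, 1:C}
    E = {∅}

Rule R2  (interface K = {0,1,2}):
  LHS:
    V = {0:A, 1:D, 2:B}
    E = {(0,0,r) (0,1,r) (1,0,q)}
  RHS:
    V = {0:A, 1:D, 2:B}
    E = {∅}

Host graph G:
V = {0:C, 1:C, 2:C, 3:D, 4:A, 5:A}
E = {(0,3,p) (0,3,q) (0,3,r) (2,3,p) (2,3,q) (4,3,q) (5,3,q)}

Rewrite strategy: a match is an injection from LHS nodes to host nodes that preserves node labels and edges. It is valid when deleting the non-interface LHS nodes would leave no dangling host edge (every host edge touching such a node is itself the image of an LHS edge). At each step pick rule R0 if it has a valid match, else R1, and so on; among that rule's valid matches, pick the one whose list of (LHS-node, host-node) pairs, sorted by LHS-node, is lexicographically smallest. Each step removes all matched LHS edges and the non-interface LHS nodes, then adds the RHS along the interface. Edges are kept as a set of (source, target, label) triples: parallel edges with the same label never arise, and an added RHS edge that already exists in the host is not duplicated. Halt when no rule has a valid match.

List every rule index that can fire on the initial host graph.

Answer: [R1]

Rewrite trace:
R0: no valid match — LHS pattern not found
R1: 4 valid matches — {0↦3, 1↦0, 2↦4}, {0↦3, 1↦0, 2↦5}, {0↦3, 1↦2, 2↦4} (+1 more)
R2: no valid match — LHS pattern not found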